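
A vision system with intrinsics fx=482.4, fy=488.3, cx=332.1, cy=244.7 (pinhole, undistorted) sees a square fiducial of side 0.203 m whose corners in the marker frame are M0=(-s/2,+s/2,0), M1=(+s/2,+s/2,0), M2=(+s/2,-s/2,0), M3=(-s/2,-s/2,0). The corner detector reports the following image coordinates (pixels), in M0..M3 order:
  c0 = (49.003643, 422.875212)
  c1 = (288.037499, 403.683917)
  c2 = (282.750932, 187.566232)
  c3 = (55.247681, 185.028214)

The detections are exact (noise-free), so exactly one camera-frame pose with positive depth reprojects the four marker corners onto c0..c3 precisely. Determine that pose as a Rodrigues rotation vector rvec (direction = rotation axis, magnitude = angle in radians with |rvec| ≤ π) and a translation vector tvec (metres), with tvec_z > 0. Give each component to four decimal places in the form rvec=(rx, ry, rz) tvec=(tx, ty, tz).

rvec=(-0.1102, -0.2042, -0.0242) tvec=(-0.1440, 0.0470, 0.4402)

Intrinsics K: fx=482.4, fy=488.3, cx=332.1, cy=244.7
Marker side s = 0.203 m; corners in marker frame (Z=0):
  M0 = (-0.1015, +0.1015, 0)
  M1 = (+0.1015, +0.1015, 0)
  M2 = (+0.1015, -0.1015, 0)
  M3 = (-0.1015, -0.1015, 0)
Detected image corners:
  c0 = (49.003643, 422.875212) px
  c1 = (288.037499, 403.683917) px
  c2 = (282.750932, 187.566232) px
  c3 = (55.247681, 185.028214) px
Planar DLT: solve 8×8 A·h = b for H (H[2,2]=1):
  H  [+1226.48967 -41.95742 +174.24327]
  H  [+99.00728 +1042.91220 +296.79884]
  H  [+0.46268 -0.24255 +1.00000]
B = K⁻¹H; ‖b₁‖=2.271754, ‖b₂‖=2.271754; λ = 2/(‖b₁‖+‖b₂‖) = 0.440189, sign → tz>0 ⇒ λ=+0.440189
r₁ = λ·B[:,0] = (+0.97896,-0.01281,+0.20367); r₂ = λ·B[:,1] = (+0.03522,+0.99366,-0.10677)
r₃ = r₁×r₂ = (-0.20101,+0.11169,+0.97320); SVD([r₁ r₂ r₃]) → R = UVᵀ:
  R  [+0.97896 +0.03522 -0.20101]
  R  [-0.01281 +0.99366 +0.11169]
  R  [+0.20367 -0.10677 +0.97320]
t = (-0.14404, +0.04697, +0.44019) m
tr R = 2.945817; θ = arccos((tr R − 1)/2) = 0.233301 rad = 13.367°
axis k = ((R−Rᵀ)₃₂, (R−Rᵀ)₁₃, (R−Rᵀ)₂₁) / (2 sinθ) = (-0.472471, -0.875204, -0.103871)
rvec = θ·k = (-0.110228, -0.204186, -0.024233)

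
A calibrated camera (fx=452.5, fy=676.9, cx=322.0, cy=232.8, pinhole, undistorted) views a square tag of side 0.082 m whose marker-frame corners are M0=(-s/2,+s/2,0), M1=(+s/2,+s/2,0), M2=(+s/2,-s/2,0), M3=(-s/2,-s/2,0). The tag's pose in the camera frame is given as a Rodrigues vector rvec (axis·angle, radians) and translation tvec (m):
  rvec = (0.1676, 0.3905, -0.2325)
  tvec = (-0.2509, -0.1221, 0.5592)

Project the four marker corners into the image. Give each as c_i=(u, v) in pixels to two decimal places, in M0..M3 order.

c0=(105.74, 145.41) c1=(153.84, 120.85) c2=(133.24, 19.89) c3=(85.50, 50.58)

Intrinsics K: fx=452.5, fy=676.9, cx=322.0, cy=232.8
Marker side s = 0.082 m; corners in marker frame (Z=0):
  M0 = (-0.0410, +0.0410, 0)
  M1 = (+0.0410, +0.0410, 0)
  M2 = (+0.0410, -0.0410, 0)
  M3 = (-0.0410, -0.0410, 0)
rvec = (0.1676, 0.3905, -0.2325), |rvec| = θ = 0.48439 rad = 27.754°
Rodrigues: sinθ=0.46567, 1−cosθ=0.11504; R = I + sinθ·[k]× + (1−cosθ)·[k]×²:
    [+0.89873 +0.25560 +0.35630]
    [-0.19142 +0.95972 -0.20564]
    [-0.39451 +0.11661 +0.91146]
t = (-0.2509, -0.1221, 0.5592) m
M0: Pc = R·M0+t = (-0.27727, -0.07490, +0.58016); u = 452.5·(-0.27727)/0.58016 + 322.0 = 105.7411, v = 676.9·(-0.07490)/0.58016 + 232.8 = 145.4066
M1: Pc = R·M1+t = (-0.20357, -0.09060, +0.54781); u = 452.5·(-0.20357)/0.54781 + 322.0 = 153.8447, v = 676.9·(-0.09060)/0.54781 + 232.8 = 120.8498
M2: Pc = R·M2+t = (-0.22453, -0.16930, +0.53824); u = 452.5·(-0.22453)/0.53824 + 322.0 = 133.2369, v = 676.9·(-0.16930)/0.53824 + 232.8 = 19.8906
M3: Pc = R·M3+t = (-0.29823, -0.15360, +0.57059); u = 452.5·(-0.29823)/0.57059 + 322.0 = 85.4956, v = 676.9·(-0.15360)/0.57059 + 232.8 = 50.5829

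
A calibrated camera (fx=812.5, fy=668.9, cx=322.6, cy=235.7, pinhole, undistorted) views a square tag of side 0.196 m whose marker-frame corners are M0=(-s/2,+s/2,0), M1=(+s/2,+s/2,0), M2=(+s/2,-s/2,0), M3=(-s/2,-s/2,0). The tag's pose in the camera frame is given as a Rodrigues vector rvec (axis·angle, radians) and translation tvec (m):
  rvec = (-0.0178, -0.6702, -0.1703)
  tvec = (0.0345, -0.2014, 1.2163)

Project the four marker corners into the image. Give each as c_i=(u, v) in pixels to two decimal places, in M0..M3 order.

c0=(305.05, 183.80) c1=(402.49, 173.23) c2=(382.61, 71.34) c3=(282.43, 71.24)

Intrinsics K: fx=812.5, fy=668.9, cx=322.6, cy=235.7
Marker side s = 0.196 m; corners in marker frame (Z=0):
  M0 = (-0.0980, +0.0980, 0)
  M1 = (+0.0980, +0.0980, 0)
  M2 = (+0.0980, -0.0980, 0)
  M3 = (-0.0980, -0.0980, 0)
rvec = (-0.0178, -0.6702, -0.1703), |rvec| = θ = 0.69173 rad = 39.633°
Rodrigues: sinθ=0.63787, 1−cosθ=0.22985; R = I + sinθ·[k]× + (1−cosθ)·[k]×²:
    [+0.77030 +0.16277 -0.61656]
    [-0.15131 +0.98592 +0.07124]
    [+0.61947 +0.03841 +0.78408]
t = (0.0345, -0.2014, 1.2163) m
M0: Pc = R·M0+t = (-0.02504, -0.08995, +1.15936); u = 812.5·(-0.02504)/1.15936 + 322.6 = 305.0531, v = 668.9·(-0.08995)/1.15936 + 235.7 = 183.8015
M1: Pc = R·M1+t = (+0.12594, -0.11961, +1.28077); u = 812.5·(+0.12594)/1.28077 + 322.6 = 402.4946, v = 668.9·(-0.11961)/1.28077 + 235.7 = 173.2329
M2: Pc = R·M2+t = (+0.09404, -0.31285, +1.27324); u = 812.5·(+0.09404)/1.27324 + 322.6 = 382.6086, v = 668.9·(-0.31285)/1.27324 + 235.7 = 71.3449
M3: Pc = R·M3+t = (-0.05694, -0.28319, +1.15183); u = 812.5·(-0.05694)/1.15183 + 322.6 = 282.4340, v = 668.9·(-0.28319)/1.15183 + 235.7 = 71.2424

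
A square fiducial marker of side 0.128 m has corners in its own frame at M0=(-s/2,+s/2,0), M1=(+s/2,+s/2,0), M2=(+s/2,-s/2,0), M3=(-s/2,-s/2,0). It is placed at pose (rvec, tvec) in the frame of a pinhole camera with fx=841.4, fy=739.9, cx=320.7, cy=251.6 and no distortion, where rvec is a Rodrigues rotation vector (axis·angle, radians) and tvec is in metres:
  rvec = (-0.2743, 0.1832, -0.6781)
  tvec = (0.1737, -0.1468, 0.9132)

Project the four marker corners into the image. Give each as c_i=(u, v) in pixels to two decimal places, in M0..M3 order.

Intrinsics K: fx=841.4, fy=739.9, cx=320.7, cy=251.6
Marker side s = 0.128 m; corners in marker frame (Z=0):
  M0 = (-0.0640, +0.0640, 0)
  M1 = (+0.0640, +0.0640, 0)
  M2 = (+0.0640, -0.0640, 0)
  M3 = (-0.0640, -0.0640, 0)
rvec = (-0.2743, 0.1832, -0.6781), |rvec| = θ = 0.75407 rad = 43.205°
Rodrigues: sinθ=0.68461, 1−cosθ=0.27109; R = I + sinθ·[k]× + (1−cosθ)·[k]×²:
    [+0.76478 +0.59168 +0.25500]
    [-0.63960 +0.74491 +0.18981]
    [-0.07765 -0.30826 +0.94813]
t = (0.1737, -0.1468, 0.9132) m
M0: Pc = R·M0+t = (+0.16262, -0.05819, +0.89844); u = 841.4·(+0.16262)/0.89844 + 320.7 = 472.9971, v = 739.9·(-0.05819)/0.89844 + 251.6 = 203.6770
M1: Pc = R·M1+t = (+0.26051, -0.14006, +0.88850); u = 841.4·(+0.26051)/0.88850 + 320.7 = 567.4029, v = 739.9·(-0.14006)/0.88850 + 251.6 = 134.9650
M2: Pc = R·M2+t = (+0.18478, -0.23541, +0.92796); u = 841.4·(+0.18478)/0.92796 + 320.7 = 488.2423, v = 739.9·(-0.23541)/0.92796 + 251.6 = 63.8992
M3: Pc = R·M3+t = (+0.08689, -0.15354, +0.93790); u = 841.4·(+0.08689)/0.93790 + 320.7 = 398.6470, v = 739.9·(-0.15354)/0.93790 + 251.6 = 130.4736

c0=(473.00, 203.68) c1=(567.40, 134.97) c2=(488.24, 63.90) c3=(398.65, 130.47)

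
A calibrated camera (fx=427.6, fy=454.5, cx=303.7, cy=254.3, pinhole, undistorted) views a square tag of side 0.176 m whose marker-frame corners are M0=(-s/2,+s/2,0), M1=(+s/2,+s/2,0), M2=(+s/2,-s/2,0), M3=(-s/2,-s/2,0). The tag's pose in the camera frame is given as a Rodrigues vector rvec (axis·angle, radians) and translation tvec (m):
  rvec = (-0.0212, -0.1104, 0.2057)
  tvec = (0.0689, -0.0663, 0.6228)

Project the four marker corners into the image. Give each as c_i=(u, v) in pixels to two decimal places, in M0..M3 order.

c0=(279.50, 255.63) c1=(396.56, 281.64) c2=(419.74, 158.12) c3=(304.48, 128.57)

Intrinsics K: fx=427.6, fy=454.5, cx=303.7, cy=254.3
Marker side s = 0.176 m; corners in marker frame (Z=0):
  M0 = (-0.0880, +0.0880, 0)
  M1 = (+0.0880, +0.0880, 0)
  M2 = (+0.0880, -0.0880, 0)
  M3 = (-0.0880, -0.0880, 0)
rvec = (-0.0212, -0.1104, 0.2057), |rvec| = θ = 0.23441 rad = 13.431°
Rodrigues: sinθ=0.23227, 1−cosθ=0.02735; R = I + sinθ·[k]× + (1−cosθ)·[k]×²:
    [+0.97287 -0.20266 -0.11156]
    [+0.20499 +0.97872 +0.00970]
    [+0.10722 -0.03231 +0.99371]
t = (0.0689, -0.0663, 0.6228) m
M0: Pc = R·M0+t = (-0.03455, +0.00179, +0.61052); u = 427.6·(-0.03455)/0.61052 + 303.7 = 279.5040, v = 454.5·(+0.00179)/0.61052 + 254.3 = 255.6313
M1: Pc = R·M1+t = (+0.13668, +0.03787, +0.62939); u = 427.6·(+0.13668)/0.62939 + 303.7 = 396.5578, v = 454.5·(+0.03787)/0.62939 + 254.3 = 281.6439
M2: Pc = R·M2+t = (+0.17235, -0.13439, +0.63508); u = 427.6·(+0.17235)/0.63508 + 303.7 = 419.7414, v = 454.5·(-0.13439)/0.63508 + 254.3 = 158.1238
M3: Pc = R·M3+t = (+0.00112, -0.17047, +0.61621); u = 427.6·(+0.00112)/0.61621 + 303.7 = 304.4778, v = 454.5·(-0.17047)/0.61621 + 254.3 = 128.5685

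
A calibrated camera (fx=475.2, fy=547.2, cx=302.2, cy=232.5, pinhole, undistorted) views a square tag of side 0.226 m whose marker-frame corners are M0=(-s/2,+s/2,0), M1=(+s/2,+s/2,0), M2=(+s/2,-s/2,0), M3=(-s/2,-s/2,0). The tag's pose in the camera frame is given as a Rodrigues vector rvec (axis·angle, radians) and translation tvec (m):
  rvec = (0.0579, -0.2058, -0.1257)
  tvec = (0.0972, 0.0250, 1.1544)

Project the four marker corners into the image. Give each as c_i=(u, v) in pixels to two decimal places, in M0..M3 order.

Intrinsics K: fx=475.2, fy=547.2, cx=302.2, cy=232.5
Marker side s = 0.226 m; corners in marker frame (Z=0):
  M0 = (-0.1130, +0.1130, 0)
  M1 = (+0.1130, +0.1130, 0)
  M2 = (+0.1130, -0.1130, 0)
  M3 = (-0.1130, -0.1130, 0)
rvec = (0.0579, -0.2058, -0.1257), |rvec| = θ = 0.24801 rad = 14.210°
Rodrigues: sinθ=0.24547, 1−cosθ=0.03060; R = I + sinθ·[k]× + (1−cosθ)·[k]×²:
    [+0.97107 +0.11849 -0.20732]
    [-0.13034 +0.99047 -0.04444]
    [+0.20008 +0.07018 +0.97726]
t = (0.0972, 0.0250, 1.1544) m
M0: Pc = R·M0+t = (+0.00086, +0.15165, +1.13972); u = 475.2·(+0.00086)/1.13972 + 302.2 = 302.5578, v = 547.2·(+0.15165)/1.13972 + 232.5 = 305.3108
M1: Pc = R·M1+t = (+0.22032, +0.12219, +1.18494); u = 475.2·(+0.22032)/1.18494 + 302.2 = 390.5558, v = 547.2·(+0.12219)/1.18494 + 232.5 = 288.9290
M2: Pc = R·M2+t = (+0.19354, -0.10165, +1.16908); u = 475.2·(+0.19354)/1.16908 + 302.2 = 380.8698, v = 547.2·(-0.10165)/1.16908 + 232.5 = 184.9206
M3: Pc = R·M3+t = (-0.02592, -0.07219, +1.12386); u = 475.2·(-0.02592)/1.12386 + 302.2 = 291.2402, v = 547.2·(-0.07219)/1.12386 + 232.5 = 197.3489

c0=(302.56, 305.31) c1=(390.56, 288.93) c2=(380.87, 184.92) c3=(291.24, 197.35)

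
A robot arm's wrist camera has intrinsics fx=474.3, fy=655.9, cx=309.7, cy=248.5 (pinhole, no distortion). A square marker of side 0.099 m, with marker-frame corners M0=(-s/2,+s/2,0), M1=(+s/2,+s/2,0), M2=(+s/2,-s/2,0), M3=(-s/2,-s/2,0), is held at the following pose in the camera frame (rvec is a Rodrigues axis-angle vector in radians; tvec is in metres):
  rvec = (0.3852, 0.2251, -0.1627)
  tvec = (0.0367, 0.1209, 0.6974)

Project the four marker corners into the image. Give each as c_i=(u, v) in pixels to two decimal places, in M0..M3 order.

Intrinsics K: fx=474.3, fy=655.9, cx=309.7, cy=248.5
Marker side s = 0.099 m; corners in marker frame (Z=0):
  M0 = (-0.0495, +0.0495, 0)
  M1 = (+0.0495, +0.0495, 0)
  M2 = (+0.0495, -0.0495, 0)
  M3 = (-0.0495, -0.0495, 0)
rvec = (0.3852, 0.2251, -0.1627), |rvec| = θ = 0.47489 rad = 27.209°
Rodrigues: sinθ=0.45724, 1−cosθ=0.11066; R = I + sinθ·[k]× + (1−cosθ)·[k]×²:
    [+0.96215 +0.19920 +0.18598]
    [-0.11411 +0.91421 -0.38885]
    [-0.24749 +0.35291 +0.90233]
t = (0.0367, 0.1209, 0.6974) m
M0: Pc = R·M0+t = (-0.00107, +0.17180, +0.72712); u = 474.3·(-0.00107)/0.72712 + 309.7 = 309.0046, v = 655.9·(+0.17180)/0.72712 + 248.5 = 403.4739
M1: Pc = R·M1+t = (+0.09419, +0.16050, +0.70262); u = 474.3·(+0.09419)/0.70262 + 309.7 = 373.2804, v = 655.9·(+0.16050)/0.70262 + 248.5 = 398.3325
M2: Pc = R·M2+t = (+0.07447, +0.07000, +0.66768); u = 474.3·(+0.07447)/0.66768 + 309.7 = 362.5984, v = 655.9·(+0.07000)/0.66768 + 248.5 = 317.2635
M3: Pc = R·M3+t = (-0.02079, +0.08130, +0.69218); u = 474.3·(-0.02079)/0.69218 + 309.7 = 295.4564, v = 655.9·(+0.08130)/0.69218 + 248.5 = 325.5340

c0=(309.00, 403.47) c1=(373.28, 398.33) c2=(362.60, 317.26) c3=(295.46, 325.53)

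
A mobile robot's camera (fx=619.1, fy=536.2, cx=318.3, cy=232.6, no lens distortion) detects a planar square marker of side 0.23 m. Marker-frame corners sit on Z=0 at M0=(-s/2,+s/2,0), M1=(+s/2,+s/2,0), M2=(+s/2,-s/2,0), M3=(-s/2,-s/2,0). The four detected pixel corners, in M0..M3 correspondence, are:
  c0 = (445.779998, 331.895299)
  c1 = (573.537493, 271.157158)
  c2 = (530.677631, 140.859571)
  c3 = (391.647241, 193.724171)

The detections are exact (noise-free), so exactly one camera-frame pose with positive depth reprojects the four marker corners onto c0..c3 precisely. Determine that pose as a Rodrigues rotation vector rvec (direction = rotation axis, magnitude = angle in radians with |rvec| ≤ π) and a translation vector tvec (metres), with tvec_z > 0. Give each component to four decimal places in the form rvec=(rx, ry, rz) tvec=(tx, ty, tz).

Intrinsics K: fx=619.1, fy=536.2, cx=318.3, cy=232.6
Marker side s = 0.23 m; corners in marker frame (Z=0):
  M0 = (-0.1150, +0.1150, 0)
  M1 = (+0.1150, +0.1150, 0)
  M2 = (+0.1150, -0.1150, 0)
  M3 = (-0.1150, -0.1150, 0)
Detected image corners:
  c0 = (445.779998, 331.895299) px
  c1 = (573.537493, 271.157158) px
  c2 = (530.677631, 140.859571) px
  c3 = (391.647241, 193.724171) px
Planar DLT: solve 8×8 A·h = b for H (H[2,2]=1):
  H  [+751.99648 +325.41998 +488.80330]
  H  [-164.03577 +638.73669 +235.08474]
  H  [+0.35577 +0.23809 +1.00000]
B = K⁻¹H; ‖b₁‖=1.184444, ‖b₂‖=1.184444; λ = 2/(‖b₁‖+‖b₂‖) = 0.844278, sign → tz>0 ⇒ λ=+0.844278
r₁ = λ·B[:,0] = (+0.87108,-0.38858,+0.30037); r₂ = λ·B[:,1] = (+0.34044,+0.91853,+0.20101)
r₃ = r₁×r₂ = (-0.35401,-0.07284,+0.93240); SVD([r₁ r₂ r₃]) → R = UVᵀ:
  R  [+0.87108 +0.34044 -0.35401]
  R  [-0.38858 +0.91853 -0.07284]
  R  [+0.30037 +0.20101 +0.93240]
t = (+0.23252, +0.00391, +0.84428) m
tr R = 2.722015; θ = arccos((tr R − 1)/2) = 0.533549 rad = 30.570°
axis k = ((R−Rᵀ)₃₂, (R−Rᵀ)₁₃, (R−Rᵀ)₂₁) / (2 sinθ) = (+0.269224, -0.643318, -0.716701)
rvec = θ·k = (+0.143644, -0.343242, -0.382395)

rvec=(0.1436, -0.3432, -0.3824) tvec=(0.2325, 0.0039, 0.8443)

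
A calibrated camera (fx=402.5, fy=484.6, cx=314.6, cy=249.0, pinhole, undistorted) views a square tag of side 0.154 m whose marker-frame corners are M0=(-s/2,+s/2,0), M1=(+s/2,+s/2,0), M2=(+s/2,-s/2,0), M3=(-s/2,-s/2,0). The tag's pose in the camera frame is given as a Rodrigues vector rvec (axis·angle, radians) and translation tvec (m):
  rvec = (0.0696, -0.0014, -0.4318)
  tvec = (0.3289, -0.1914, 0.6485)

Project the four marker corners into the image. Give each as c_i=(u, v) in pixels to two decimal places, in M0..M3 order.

c0=(493.59, 182.80) c1=(580.41, 134.77) c2=(544.37, 27.66) c3=(456.26, 76.81)

Intrinsics K: fx=402.5, fy=484.6, cx=314.6, cy=249.0
Marker side s = 0.154 m; corners in marker frame (Z=0):
  M0 = (-0.0770, +0.0770, 0)
  M1 = (+0.0770, +0.0770, 0)
  M2 = (+0.0770, -0.0770, 0)
  M3 = (-0.0770, -0.0770, 0)
rvec = (0.0696, -0.0014, -0.4318), |rvec| = θ = 0.43738 rad = 25.060°
Rodrigues: sinθ=0.42356, 1−cosθ=0.09413; R = I + sinθ·[k]× + (1−cosθ)·[k]×²:
    [+0.90825 +0.41812 -0.01614]
    [-0.41821 +0.90587 -0.06710]
    [-0.01343 +0.06770 +0.99762]
t = (0.3289, -0.1914, 0.6485) m
M0: Pc = R·M0+t = (+0.29116, -0.08945, +0.65475); u = 402.5·(+0.29116)/0.65475 + 314.6 = 493.5878, v = 484.6·(-0.08945)/0.65475 + 249.0 = 182.7981
M1: Pc = R·M1+t = (+0.43103, -0.15385, +0.65268); u = 402.5·(+0.43103)/0.65268 + 314.6 = 580.4118, v = 484.6·(-0.15385)/0.65268 + 249.0 = 134.7692
M2: Pc = R·M2+t = (+0.36664, -0.29335, +0.64225); u = 402.5·(+0.36664)/0.64225 + 314.6 = 544.3736, v = 484.6·(-0.29335)/0.64225 + 249.0 = 27.6551
M3: Pc = R·M3+t = (+0.22677, -0.22895, +0.64432); u = 402.5·(+0.22677)/0.64432 + 314.6 = 456.2604, v = 484.6·(-0.22895)/0.64432 + 249.0 = 76.8050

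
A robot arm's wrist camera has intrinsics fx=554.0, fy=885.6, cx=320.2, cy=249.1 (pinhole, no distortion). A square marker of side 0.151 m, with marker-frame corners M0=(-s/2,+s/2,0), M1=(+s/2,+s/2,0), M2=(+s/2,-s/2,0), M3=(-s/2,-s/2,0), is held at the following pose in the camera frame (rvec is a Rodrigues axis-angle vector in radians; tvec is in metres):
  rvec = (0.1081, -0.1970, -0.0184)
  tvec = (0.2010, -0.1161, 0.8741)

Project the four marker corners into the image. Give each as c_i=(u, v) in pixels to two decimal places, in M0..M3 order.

c0=(401.64, 209.42) c1=(490.42, 206.42) c2=(492.87, 54.66) c3=(402.46, 52.49)

Intrinsics K: fx=554.0, fy=885.6, cx=320.2, cy=249.1
Marker side s = 0.151 m; corners in marker frame (Z=0):
  M0 = (-0.0755, +0.0755, 0)
  M1 = (+0.0755, +0.0755, 0)
  M2 = (+0.0755, -0.0755, 0)
  M3 = (-0.0755, -0.0755, 0)
rvec = (0.1081, -0.1970, -0.0184), |rvec| = θ = 0.22546 rad = 12.918°
Rodrigues: sinθ=0.22356, 1−cosθ=0.02531; R = I + sinθ·[k]× + (1−cosθ)·[k]×²:
    [+0.98051 +0.00764 -0.19633]
    [-0.02885 +0.99401 -0.10538]
    [+0.19434 +0.10899 +0.97486]
t = (0.2010, -0.1161, 0.8741) m
M0: Pc = R·M0+t = (+0.12755, -0.03887, +0.86766); u = 554.0·(+0.12755)/0.86766 + 320.2 = 401.6400, v = 885.6·(-0.03887)/0.86766 + 249.1 = 209.4220
M1: Pc = R·M1+t = (+0.27561, -0.04323, +0.89700); u = 554.0·(+0.27561)/0.89700 + 320.2 = 490.4175, v = 885.6·(-0.04323)/0.89700 + 249.1 = 206.4195
M2: Pc = R·M2+t = (+0.27445, -0.19333, +0.88054); u = 554.0·(+0.27445)/0.88054 + 320.2 = 492.8729, v = 885.6·(-0.19333)/0.88054 + 249.1 = 54.6640
M3: Pc = R·M3+t = (+0.12639, -0.18897, +0.85120); u = 554.0·(+0.12639)/0.85120 + 320.2 = 402.4636, v = 885.6·(-0.18897)/0.85120 + 249.1 = 52.4926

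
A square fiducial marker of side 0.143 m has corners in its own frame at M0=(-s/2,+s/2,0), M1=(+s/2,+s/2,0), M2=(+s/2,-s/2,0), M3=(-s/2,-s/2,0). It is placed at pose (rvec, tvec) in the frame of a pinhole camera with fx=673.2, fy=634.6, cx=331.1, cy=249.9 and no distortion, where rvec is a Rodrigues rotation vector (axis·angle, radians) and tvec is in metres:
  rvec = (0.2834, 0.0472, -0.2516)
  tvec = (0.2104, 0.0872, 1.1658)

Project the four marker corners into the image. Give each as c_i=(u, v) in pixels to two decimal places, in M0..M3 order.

c0=(421.11, 340.86) c1=(500.99, 323.37) c2=(485.47, 251.95) c3=(403.07, 270.75)

Intrinsics K: fx=673.2, fy=634.6, cx=331.1, cy=249.9
Marker side s = 0.143 m; corners in marker frame (Z=0):
  M0 = (-0.0715, +0.0715, 0)
  M1 = (+0.0715, +0.0715, 0)
  M2 = (+0.0715, -0.0715, 0)
  M3 = (-0.0715, -0.0715, 0)
rvec = (0.2834, 0.0472, -0.2516), |rvec| = θ = 0.38190 rad = 21.881°
Rodrigues: sinθ=0.37268, 1−cosθ=0.07204; R = I + sinθ·[k]× + (1−cosθ)·[k]×²:
    [+0.96763 +0.25214 +0.01084]
    [-0.23892 +0.92906 -0.28243]
    [-0.08128 +0.27070 +0.95923]
t = (0.2104, 0.0872, 1.1658) m
M0: Pc = R·M0+t = (+0.15924, +0.17071, +1.19097); u = 673.2·(+0.15924)/1.19097 + 331.1 = 421.1124, v = 634.6·(+0.17071)/1.19097 + 249.9 = 340.8622
M1: Pc = R·M1+t = (+0.29761, +0.13654, +1.17934); u = 673.2·(+0.29761)/1.17934 + 331.1 = 500.9855, v = 634.6·(+0.13654)/1.17934 + 249.9 = 323.3743
M2: Pc = R·M2+t = (+0.26156, +0.00369, +1.14063); u = 673.2·(+0.26156)/1.14063 + 331.1 = 485.4710, v = 634.6·(+0.00369)/1.14063 + 249.9 = 251.9526
M3: Pc = R·M3+t = (+0.12319, +0.03786, +1.15226); u = 673.2·(+0.12319)/1.15226 + 331.1 = 403.0712, v = 634.6·(+0.03786)/1.15226 + 249.9 = 270.7485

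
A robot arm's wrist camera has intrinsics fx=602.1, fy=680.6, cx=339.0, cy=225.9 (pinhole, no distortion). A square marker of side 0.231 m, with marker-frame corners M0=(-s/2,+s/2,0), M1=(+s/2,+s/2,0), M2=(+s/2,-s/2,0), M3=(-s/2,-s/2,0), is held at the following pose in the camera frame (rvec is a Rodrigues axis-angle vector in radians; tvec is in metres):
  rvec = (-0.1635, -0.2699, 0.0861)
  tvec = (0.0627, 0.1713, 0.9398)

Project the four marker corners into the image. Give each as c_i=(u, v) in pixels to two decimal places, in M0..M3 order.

Intrinsics K: fx=602.1, fy=680.6, cx=339.0, cy=225.9
Marker side s = 0.231 m; corners in marker frame (Z=0):
  M0 = (-0.1155, +0.1155, 0)
  M1 = (+0.1155, +0.1155, 0)
  M2 = (+0.1155, -0.1155, 0)
  M3 = (-0.1155, -0.1155, 0)
rvec = (-0.1635, -0.2699, 0.0861), |rvec| = θ = 0.32710 rad = 18.741°
Rodrigues: sinθ=0.32129, 1−cosθ=0.05302; R = I + sinθ·[k]× + (1−cosθ)·[k]×²:
    [+0.96023 -0.06270 -0.27209]
    [+0.10644 +0.98308 +0.14908]
    [+0.25814 -0.17212 +0.95065]
t = (0.0627, 0.1713, 0.9398) m
M0: Pc = R·M0+t = (-0.05545, +0.27255, +0.89011); u = 602.1·(-0.05545)/0.89011 + 339.0 = 301.4926, v = 680.6·(+0.27255)/0.89011 + 225.9 = 434.3007
M1: Pc = R·M1+t = (+0.16636, +0.29714, +0.94974); u = 602.1·(+0.16636)/0.94974 + 339.0 = 444.4690, v = 680.6·(+0.29714)/0.94974 + 225.9 = 438.8364
M2: Pc = R·M2+t = (+0.18085, +0.07005, +0.98949); u = 602.1·(+0.18085)/0.98949 + 339.0 = 449.0450, v = 680.6·(+0.07005)/0.98949 + 225.9 = 274.0811
M3: Pc = R·M3+t = (-0.04096, +0.04546, +0.92986); u = 602.1·(-0.04096)/0.92986 + 339.0 = 312.4754, v = 680.6·(+0.04546)/0.92986 + 225.9 = 259.1741

c0=(301.49, 434.30) c1=(444.47, 438.84) c2=(449.05, 274.08) c3=(312.48, 259.17)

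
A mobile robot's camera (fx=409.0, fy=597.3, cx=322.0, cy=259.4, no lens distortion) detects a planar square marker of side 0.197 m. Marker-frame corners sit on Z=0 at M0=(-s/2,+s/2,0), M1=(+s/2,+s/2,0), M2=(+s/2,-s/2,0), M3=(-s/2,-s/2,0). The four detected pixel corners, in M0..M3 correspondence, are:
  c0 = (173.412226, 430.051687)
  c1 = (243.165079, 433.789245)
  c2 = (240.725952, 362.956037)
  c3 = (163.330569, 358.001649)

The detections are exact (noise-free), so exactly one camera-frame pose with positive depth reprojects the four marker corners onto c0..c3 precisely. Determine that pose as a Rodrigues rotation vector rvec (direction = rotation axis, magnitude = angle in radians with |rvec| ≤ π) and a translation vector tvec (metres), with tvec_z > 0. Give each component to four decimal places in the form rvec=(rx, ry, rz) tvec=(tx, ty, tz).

rvec=(0.6238, -0.0418, 0.0721) tvec=(-0.3171, 0.2585, 1.1135)

Intrinsics K: fx=409.0, fy=597.3, cx=322.0, cy=259.4
Marker side s = 0.197 m; corners in marker frame (Z=0):
  M0 = (-0.0985, +0.0985, 0)
  M1 = (+0.0985, +0.0985, 0)
  M2 = (+0.0985, -0.0985, 0)
  M3 = (-0.0985, -0.0985, 0)
Detected image corners:
  c0 = (173.412226, 430.051687) px
  c1 = (243.165079, 433.789245) px
  c2 = (240.725952, 362.956037) px
  c3 = (163.330569, 358.001649) px
Planar DLT: solve 8×8 A·h = b for H (H[2,2]=1):
  H  [+383.68937 +138.89698 +205.51768]
  H  [+43.56055 +569.69862 +398.05024]
  H  [+0.05467 +0.52263 +1.00000]
B = K⁻¹H; ‖b₁‖=0.898094, ‖b₂‖=0.898094; λ = 2/(‖b₁‖+‖b₂‖) = 1.113470, sign → tz>0 ⇒ λ=+1.113470
r₁ = λ·B[:,0] = (+0.99664,+0.05477,+0.06087); r₂ = λ·B[:,1] = (-0.08002,+0.80929,+0.58194)
r₃ = r₁×r₂ = (-0.01739,-0.58485,+0.81095); SVD([r₁ r₂ r₃]) → R = UVᵀ:
  R  [+0.99664 -0.08002 -0.01739]
  R  [+0.05477 +0.80929 -0.58485]
  R  [+0.06087 +0.58194 +0.81095]
t = (-0.31711, +0.25847, +1.11347) m
tr R = 2.616882; θ = arccos((tr R − 1)/2) = 0.629297 rad = 36.056°
axis k = ((R−Rᵀ)₃₂, (R−Rᵀ)₁₃, (R−Rᵀ)₂₁) / (2 sinθ) = (+0.991196, -0.066480, +0.114500)
rvec = θ·k = (+0.623757, -0.041836, +0.072055)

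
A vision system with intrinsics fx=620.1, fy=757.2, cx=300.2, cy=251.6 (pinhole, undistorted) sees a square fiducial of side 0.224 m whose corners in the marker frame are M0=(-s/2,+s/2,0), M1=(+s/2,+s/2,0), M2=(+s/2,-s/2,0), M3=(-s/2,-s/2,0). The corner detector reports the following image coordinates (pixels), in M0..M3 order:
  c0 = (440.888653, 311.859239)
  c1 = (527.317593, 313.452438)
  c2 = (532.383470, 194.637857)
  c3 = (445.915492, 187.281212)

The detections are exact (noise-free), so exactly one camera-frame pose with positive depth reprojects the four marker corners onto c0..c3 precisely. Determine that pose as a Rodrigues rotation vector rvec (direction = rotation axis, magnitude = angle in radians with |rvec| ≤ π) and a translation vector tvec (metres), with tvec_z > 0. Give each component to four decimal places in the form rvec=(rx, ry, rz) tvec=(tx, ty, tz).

rvec=(0.0265, -0.2977, 0.0413) tvec=(0.4210, 0.0007, 1.3928)

Intrinsics K: fx=620.1, fy=757.2, cx=300.2, cy=251.6
Marker side s = 0.224 m; corners in marker frame (Z=0):
  M0 = (-0.1120, +0.1120, 0)
  M1 = (+0.1120, +0.1120, 0)
  M2 = (+0.1120, -0.1120, 0)
  M3 = (-0.1120, -0.1120, 0)
Detected image corners:
  c0 = (440.888653, 311.859239) px
  c1 = (527.317593, 313.452438) px
  c2 = (532.383470, 194.637857) px
  c3 = (445.915492, 187.281212) px
Planar DLT: solve 8×8 A·h = b for H (H[2,2]=1):
  H  [+488.55920 -15.55855 +487.64324]
  H  [+73.06253 +546.59084 +251.95818]
  H  [+0.21090 +0.01433 +1.00000]
B = K⁻¹H; ‖b₁‖=0.717955, ‖b₂‖=0.717955; λ = 2/(‖b₁‖+‖b₂‖) = 1.392845, sign → tz>0 ⇒ λ=+1.392845
r₁ = λ·B[:,0] = (+0.95517,+0.03679,+0.29375); r₂ = λ·B[:,1] = (-0.04461,+0.99881,+0.01996)
r₃ = r₁×r₂ = (-0.29266,-0.03216,+0.95567); SVD([r₁ r₂ r₃]) → R = UVᵀ:
  R  [+0.95517 -0.04461 -0.29266]
  R  [+0.03679 +0.99881 -0.03216]
  R  [+0.29375 +0.01996 +0.95567]
t = (+0.42103, +0.00066, +1.39284) m
tr R = 2.909654; θ = arccos((tr R − 1)/2) = 0.301719 rad = 17.287°
axis k = ((R−Rᵀ)₃₂, (R−Rᵀ)₁₃, (R−Rᵀ)₂₁) / (2 sinθ) = (+0.087695, -0.986687, +0.136959)
rvec = θ·k = (+0.026459, -0.297703, +0.041323)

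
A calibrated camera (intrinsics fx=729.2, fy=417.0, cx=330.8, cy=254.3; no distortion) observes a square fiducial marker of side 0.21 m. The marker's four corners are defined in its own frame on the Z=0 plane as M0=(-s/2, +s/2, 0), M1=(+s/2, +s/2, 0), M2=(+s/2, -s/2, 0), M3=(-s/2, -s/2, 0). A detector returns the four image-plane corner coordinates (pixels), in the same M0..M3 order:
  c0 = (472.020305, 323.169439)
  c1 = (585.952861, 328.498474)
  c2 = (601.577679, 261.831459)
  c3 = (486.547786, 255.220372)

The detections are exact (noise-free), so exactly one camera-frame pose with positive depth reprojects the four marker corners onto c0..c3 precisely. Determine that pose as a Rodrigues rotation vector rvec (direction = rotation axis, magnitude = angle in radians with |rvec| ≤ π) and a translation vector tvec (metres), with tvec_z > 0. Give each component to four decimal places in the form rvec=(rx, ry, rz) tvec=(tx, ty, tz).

rvec=(0.0787, -0.1063, 0.1019) tvec=(0.3624, 0.1171, 1.2818)

Intrinsics K: fx=729.2, fy=417.0, cx=330.8, cy=254.3
Marker side s = 0.21 m; corners in marker frame (Z=0):
  M0 = (-0.1050, +0.1050, 0)
  M1 = (+0.1050, +0.1050, 0)
  M2 = (+0.1050, -0.1050, 0)
  M3 = (-0.1050, -0.1050, 0)
Detected image corners:
  c0 = (472.020305, 323.169439) px
  c1 = (585.952861, 328.498474) px
  c2 = (601.577679, 261.831459) px
  c3 = (486.547786, 255.220372) px
Planar DLT: solve 8×8 A·h = b for H (H[2,2]=1):
  H  [+591.08829 -41.27351 +536.99440]
  H  [+53.43685 +337.11910 +292.40793]
  H  [+0.08565 +0.05692 +1.00000]
B = K⁻¹H; ‖b₁‖=0.780182, ‖b₂‖=0.780182; λ = 2/(‖b₁‖+‖b₂‖) = 1.281752, sign → tz>0 ⇒ λ=+1.281752
r₁ = λ·B[:,0] = (+0.98918,+0.09730,+0.10979); r₂ = λ·B[:,1] = (-0.10565,+0.99172,+0.07296)
r₃ = r₁×r₂ = (-0.10178,-0.08377,+0.99127); SVD([r₁ r₂ r₃]) → R = UVᵀ:
  R  [+0.98918 -0.10565 -0.10178]
  R  [+0.09730 +0.99172 -0.08377]
  R  [+0.10979 +0.07296 +0.99127]
t = (+0.36244, +0.11713, +1.28175) m
tr R = 2.972178; θ = arccos((tr R − 1)/2) = 0.166993 rad = 9.568°
axis k = ((R−Rᵀ)₃₂, (R−Rᵀ)₁₃, (R−Rᵀ)₂₁) / (2 sinθ) = (+0.471473, -0.636410, +0.610488)
rvec = θ·k = (+0.078733, -0.106276, +0.101947)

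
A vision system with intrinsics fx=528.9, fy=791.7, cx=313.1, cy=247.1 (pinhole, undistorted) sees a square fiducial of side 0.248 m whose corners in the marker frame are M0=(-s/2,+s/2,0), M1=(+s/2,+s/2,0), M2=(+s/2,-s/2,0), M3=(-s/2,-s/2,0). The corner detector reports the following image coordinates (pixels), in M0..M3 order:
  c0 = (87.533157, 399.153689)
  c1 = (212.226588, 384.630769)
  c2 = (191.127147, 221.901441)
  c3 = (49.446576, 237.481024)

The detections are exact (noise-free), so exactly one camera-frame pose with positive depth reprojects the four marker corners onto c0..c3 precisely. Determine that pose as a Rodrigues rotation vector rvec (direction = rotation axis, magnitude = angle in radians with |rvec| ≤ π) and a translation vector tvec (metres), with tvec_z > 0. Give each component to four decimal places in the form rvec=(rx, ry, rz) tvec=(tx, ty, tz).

rvec=(0.5296, -0.0401, -0.0671) tvec=(-0.3321, 0.0863, 0.9928)

Intrinsics K: fx=528.9, fy=791.7, cx=313.1, cy=247.1
Marker side s = 0.248 m; corners in marker frame (Z=0):
  M0 = (-0.1240, +0.1240, 0)
  M1 = (+0.1240, +0.1240, 0)
  M2 = (+0.1240, -0.1240, 0)
  M3 = (-0.1240, -0.1240, 0)
Detected image corners:
  c0 = (87.533157, 399.153689) px
  c1 = (212.226588, 384.630769) px
  c2 = (191.127147, 221.901441) px
  c3 = (49.446576, 237.481024) px
Planar DLT: solve 8×8 A·h = b for H (H[2,2]=1):
  H  [+537.71973 +188.07826 +136.19198]
  H  [-54.02272 +812.42680 +315.89707]
  H  [+0.02102 +0.50962 +1.00000]
B = K⁻¹H; ‖b₁‖=1.007233, ‖b₂‖=1.007233; λ = 2/(‖b₁‖+‖b₂‖) = 0.992819, sign → tz>0 ⇒ λ=+0.992819
r₁ = λ·B[:,0] = (+0.99702,-0.07426,+0.02087); r₂ = λ·B[:,1] = (+0.05353,+0.86090,+0.50596)
r₃ = r₁×r₂ = (-0.05554,-0.50333,+0.86231); SVD([r₁ r₂ r₃]) → R = UVᵀ:
  R  [+0.99702 +0.05353 -0.05554]
  R  [-0.07426 +0.86090 -0.50333]
  R  [+0.02087 +0.50596 +0.86231]
t = (-0.33208, +0.08627, +0.99282) m
tr R = 2.720221; θ = arccos((tr R − 1)/2) = 0.535310 rad = 30.671°
axis k = ((R−Rᵀ)₃₂, (R−Rᵀ)₁₃, (R−Rᵀ)₂₁) / (2 sinθ) = (+0.989293, -0.074896, -0.125258)
rvec = θ·k = (+0.529578, -0.040092, -0.067052)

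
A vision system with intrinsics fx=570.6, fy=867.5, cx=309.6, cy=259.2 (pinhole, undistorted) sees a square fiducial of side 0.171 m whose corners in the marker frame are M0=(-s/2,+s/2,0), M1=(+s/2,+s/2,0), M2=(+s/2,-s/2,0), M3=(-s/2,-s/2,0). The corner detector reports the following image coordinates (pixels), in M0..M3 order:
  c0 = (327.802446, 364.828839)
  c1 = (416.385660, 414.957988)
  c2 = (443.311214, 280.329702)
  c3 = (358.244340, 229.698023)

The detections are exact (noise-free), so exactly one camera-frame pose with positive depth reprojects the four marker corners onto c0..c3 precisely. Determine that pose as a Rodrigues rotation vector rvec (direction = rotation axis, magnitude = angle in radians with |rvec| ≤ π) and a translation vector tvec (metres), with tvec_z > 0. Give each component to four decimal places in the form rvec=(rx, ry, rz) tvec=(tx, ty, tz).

rvec=(-0.1919, -0.1386, 0.3543) tvec=(0.1396, 0.0739, 1.0288)

Intrinsics K: fx=570.6, fy=867.5, cx=309.6, cy=259.2
Marker side s = 0.171 m; corners in marker frame (Z=0):
  M0 = (-0.0855, +0.0855, 0)
  M1 = (+0.0855, +0.0855, 0)
  M2 = (+0.0855, -0.0855, 0)
  M3 = (-0.0855, -0.0855, 0)
Detected image corners:
  c0 = (327.802446, 364.828839) px
  c1 = (416.385660, 414.957988) px
  c2 = (443.311214, 280.329702) px
  c3 = (358.244340, 229.698023) px
Planar DLT: solve 8×8 A·h = b for H (H[2,2]=1):
  H  [+545.49449 -246.64804 +387.05085]
  H  [+326.29406 +722.84266 +321.48633]
  H  [+0.09814 -0.20441 +1.00000]
B = K⁻¹H; ‖b₁‖=0.972043, ‖b₂‖=0.972043; λ = 2/(‖b₁‖+‖b₂‖) = 1.028761, sign → tz>0 ⇒ λ=+1.028761
r₁ = λ·B[:,0] = (+0.92872,+0.35678,+0.10096); r₂ = λ·B[:,1] = (-0.33059,+0.92005,-0.21029)
r₃ = r₁×r₂ = (-0.16792,+0.16193,+0.97241); SVD([r₁ r₂ r₃]) → R = UVᵀ:
  R  [+0.92872 -0.33059 -0.16792]
  R  [+0.35678 +0.92005 +0.16193]
  R  [+0.10096 -0.21029 +0.97241]
t = (+0.13964, +0.07386, +1.02876) m
tr R = 2.821173; θ = arccos((tr R − 1)/2) = 0.426095 rad = 24.413°
axis k = ((R−Rᵀ)₃₂, (R−Rᵀ)₁₃, (R−Rᵀ)₂₁) / (2 sinθ) = (-0.450282, -0.325276, +0.831530)
rvec = θ·k = (-0.191863, -0.138599, +0.354311)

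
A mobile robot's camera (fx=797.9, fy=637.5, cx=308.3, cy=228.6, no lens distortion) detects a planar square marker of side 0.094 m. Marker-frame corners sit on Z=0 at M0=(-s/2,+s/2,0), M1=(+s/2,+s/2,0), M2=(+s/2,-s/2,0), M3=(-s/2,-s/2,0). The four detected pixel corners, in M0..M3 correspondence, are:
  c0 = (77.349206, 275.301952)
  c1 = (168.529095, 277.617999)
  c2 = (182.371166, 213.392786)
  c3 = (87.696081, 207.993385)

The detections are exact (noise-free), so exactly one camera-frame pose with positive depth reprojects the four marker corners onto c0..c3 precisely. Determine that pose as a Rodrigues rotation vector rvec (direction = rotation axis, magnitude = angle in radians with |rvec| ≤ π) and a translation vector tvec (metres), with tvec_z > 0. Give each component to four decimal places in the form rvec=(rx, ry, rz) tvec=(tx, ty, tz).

rvec=(0.4262, -0.3745, 0.1467) tvec=(-0.1819, 0.0201, 0.8136)

Intrinsics K: fx=797.9, fy=637.5, cx=308.3, cy=228.6
Marker side s = 0.094 m; corners in marker frame (Z=0):
  M0 = (-0.0470, +0.0470, 0)
  M1 = (+0.0470, +0.0470, 0)
  M2 = (+0.0470, -0.0470, 0)
  M3 = (-0.0470, -0.0470, 0)
Detected image corners:
  c0 = (77.349206, 275.301952) px
  c1 = (168.529095, 277.617999) px
  c2 = (182.371166, 213.392786) px
  c3 = (87.696081, 207.993385) px
Planar DLT: solve 8×8 A·h = b for H (H[2,2]=1):
  H  [+1049.02791 -69.54722 +129.88528]
  H  [+155.57516 +811.69914 +244.33258]
  H  [+0.47168 +0.46152 +1.00000]
B = K⁻¹H; ‖b₁‖=1.229070, ‖b₂‖=1.229070; λ = 2/(‖b₁‖+‖b₂‖) = 0.813624, sign → tz>0 ⇒ λ=+0.813624
r₁ = λ·B[:,0] = (+0.92141,+0.06094,+0.38377); r₂ = λ·B[:,1] = (-0.21601,+0.90130,+0.37550)
r₃ = r₁×r₂ = (-0.32301,-0.42889,+0.84363); SVD([r₁ r₂ r₃]) → R = UVᵀ:
  R  [+0.92141 -0.21601 -0.32301]
  R  [+0.06094 +0.90130 -0.42889]
  R  [+0.38377 +0.37550 +0.84363]
t = (-0.18193, +0.02008, +0.81362) m
tr R = 2.666345; θ = arccos((tr R − 1)/2) = 0.585976 rad = 33.574°
axis k = ((R−Rᵀ)₃₂, (R−Rᵀ)₁₃, (R−Rᵀ)₂₁) / (2 sinθ) = (+0.727282, -0.639032, +0.250398)
rvec = θ·k = (+0.426170, -0.374457, +0.146728)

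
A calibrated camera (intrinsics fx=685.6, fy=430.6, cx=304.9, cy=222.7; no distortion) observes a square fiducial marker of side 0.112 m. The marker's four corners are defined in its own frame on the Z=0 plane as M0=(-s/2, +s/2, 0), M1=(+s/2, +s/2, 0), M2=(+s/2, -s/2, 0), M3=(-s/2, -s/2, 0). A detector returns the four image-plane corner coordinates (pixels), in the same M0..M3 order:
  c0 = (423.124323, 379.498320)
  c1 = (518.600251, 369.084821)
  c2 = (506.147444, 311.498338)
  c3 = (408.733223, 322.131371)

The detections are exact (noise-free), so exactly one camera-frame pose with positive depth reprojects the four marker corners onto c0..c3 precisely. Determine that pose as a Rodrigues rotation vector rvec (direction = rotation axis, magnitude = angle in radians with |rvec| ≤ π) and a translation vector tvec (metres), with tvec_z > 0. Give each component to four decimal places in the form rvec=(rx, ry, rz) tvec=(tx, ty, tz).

rvec=(0.1411, -0.0112, -0.1721) tvec=(0.1823, 0.2244, 0.7846)

Intrinsics K: fx=685.6, fy=430.6, cx=304.9, cy=222.7
Marker side s = 0.112 m; corners in marker frame (Z=0):
  M0 = (-0.0560, +0.0560, 0)
  M1 = (+0.0560, +0.0560, 0)
  M2 = (+0.0560, -0.0560, 0)
  M3 = (-0.0560, -0.0560, 0)
Detected image corners:
  c0 = (423.124323, 379.498320) px
  c1 = (518.600251, 369.084821) px
  c2 = (506.147444, 311.498338) px
  c3 = (408.733223, 322.131371) px
Planar DLT: solve 8×8 A·h = b for H (H[2,2]=1):
  H  [+860.46412 +203.20588 +464.21552]
  H  [-94.36894 +575.24986 +345.84263]
  H  [-0.00122 +0.17961 +1.00000]
B = K⁻¹H; ‖b₁‖=1.274470, ‖b₂‖=1.274470; λ = 2/(‖b₁‖+‖b₂‖) = 0.784640, sign → tz>0 ⇒ λ=+0.784640
r₁ = λ·B[:,0] = (+0.98519,-0.17146,-0.00096); r₂ = λ·B[:,1] = (+0.16989,+0.97533,+0.14093)
r₃ = r₁×r₂ = (-0.02323,-0.13900,+0.99002); SVD([r₁ r₂ r₃]) → R = UVᵀ:
  R  [+0.98519 +0.16989 -0.02323]
  R  [-0.17146 +0.97533 -0.13900]
  R  [-0.00096 +0.14093 +0.99002]
t = (+0.18233, +0.22439, +0.78464) m
tr R = 2.950544; θ = arccos((tr R − 1)/2) = 0.222849 rad = 12.768°
axis k = ((R−Rᵀ)₃₂, (R−Rᵀ)₁₃, (R−Rᵀ)₂₁) / (2 sinθ) = (+0.633310, -0.050396, -0.772256)
rvec = θ·k = (+0.141132, -0.011231, -0.172096)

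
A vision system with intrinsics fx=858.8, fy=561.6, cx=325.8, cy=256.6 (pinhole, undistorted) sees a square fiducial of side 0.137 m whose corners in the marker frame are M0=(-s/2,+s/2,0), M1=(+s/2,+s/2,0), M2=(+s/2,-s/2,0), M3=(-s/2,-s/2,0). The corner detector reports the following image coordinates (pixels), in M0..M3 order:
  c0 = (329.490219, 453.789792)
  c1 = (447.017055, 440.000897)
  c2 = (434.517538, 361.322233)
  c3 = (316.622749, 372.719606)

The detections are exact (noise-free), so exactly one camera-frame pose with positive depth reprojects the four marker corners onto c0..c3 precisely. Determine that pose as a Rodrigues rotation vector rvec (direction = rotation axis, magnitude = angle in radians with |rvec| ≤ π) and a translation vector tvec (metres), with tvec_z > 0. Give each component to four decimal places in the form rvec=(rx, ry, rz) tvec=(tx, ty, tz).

Intrinsics K: fx=858.8, fy=561.6, cx=325.8, cy=256.6
Marker side s = 0.137 m; corners in marker frame (Z=0):
  M0 = (-0.0685, +0.0685, 0)
  M1 = (+0.0685, +0.0685, 0)
  M2 = (+0.0685, -0.0685, 0)
  M3 = (-0.0685, -0.0685, 0)
Detected image corners:
  c0 = (329.490219, 453.789792) px
  c1 = (447.017055, 440.000897) px
  c2 = (434.517538, 361.322233) px
  c3 = (316.622749, 372.719606) px
Planar DLT: solve 8×8 A·h = b for H (H[2,2]=1):
  H  [+942.62567 +92.28528 +382.79222]
  H  [-3.02671 +582.60150 +406.86195]
  H  [+0.21843 -0.00072 +1.00000]
B = K⁻¹H; ‖b₁‖=1.043302, ‖b₂‖=1.043302; λ = 2/(‖b₁‖+‖b₂‖) = 0.958495, sign → tz>0 ⇒ λ=+0.958495
r₁ = λ·B[:,0] = (+0.97262,-0.10083,+0.20937); r₂ = λ·B[:,1] = (+0.10326,+0.99465,-0.00069)
r₃ = r₁×r₂ = (-0.20818,+0.02229,+0.97784); SVD([r₁ r₂ r₃]) → R = UVᵀ:
  R  [+0.97262 +0.10326 -0.20818]
  R  [-0.10083 +0.99465 +0.02229]
  R  [+0.20937 -0.00069 +0.97784]
t = (+0.06361, +0.25646, +0.95850) m
tr R = 2.945115; θ = arccos((tr R − 1)/2) = 0.234814 rad = 13.454°
axis k = ((R−Rᵀ)₃₂, (R−Rᵀ)₁₃, (R−Rᵀ)₂₁) / (2 sinθ) = (-0.049385, -0.897327, -0.438594)
rvec = θ·k = (-0.011596, -0.210705, -0.102988)

rvec=(-0.0116, -0.2107, -0.1030) tvec=(0.0636, 0.2565, 0.9585)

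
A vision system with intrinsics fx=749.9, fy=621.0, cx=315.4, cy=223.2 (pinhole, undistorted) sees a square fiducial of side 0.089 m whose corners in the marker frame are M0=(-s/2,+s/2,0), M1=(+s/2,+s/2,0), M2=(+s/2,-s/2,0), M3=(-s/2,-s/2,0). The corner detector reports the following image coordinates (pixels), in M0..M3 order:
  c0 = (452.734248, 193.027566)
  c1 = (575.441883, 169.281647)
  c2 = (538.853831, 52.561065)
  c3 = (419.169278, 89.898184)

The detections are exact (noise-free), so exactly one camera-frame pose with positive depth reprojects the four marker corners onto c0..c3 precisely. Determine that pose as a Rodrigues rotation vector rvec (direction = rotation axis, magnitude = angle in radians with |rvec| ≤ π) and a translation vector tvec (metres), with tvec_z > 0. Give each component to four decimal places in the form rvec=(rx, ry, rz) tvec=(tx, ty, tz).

rvec=(0.1520, 0.7161, -0.2413) tvec=(0.1159, -0.0755, 0.4895)

Intrinsics K: fx=749.9, fy=621.0, cx=315.4, cy=223.2
Marker side s = 0.089 m; corners in marker frame (Z=0):
  M0 = (-0.0445, +0.0445, 0)
  M1 = (+0.0445, +0.0445, 0)
  M2 = (+0.0445, -0.0445, 0)
  M3 = (-0.0445, -0.0445, 0)
Detected image corners:
  c0 = (452.734248, 193.027566) px
  c1 = (575.441883, 169.281647) px
  c2 = (538.853831, 52.561065) px
  c3 = (419.169278, 89.898184) px
Planar DLT: solve 8×8 A·h = b for H (H[2,2]=1):
  H  [+687.57472 +449.07077 +492.97607]
  H  [-514.13619 +1244.72465 +127.39061]
  H  [-1.35790 +0.11274 +1.00000]
B = K⁻¹H; ‖b₁‖=2.042928, ‖b₂‖=2.042929; λ = 2/(‖b₁‖+‖b₂‖) = 0.489493, sign → tz>0 ⇒ λ=+0.489493
r₁ = λ·B[:,0] = (+0.72837,-0.16636,-0.66468); r₂ = λ·B[:,1] = (+0.26992,+0.96130,+0.05518)
r₃ = r₁×r₂ = (+0.62978,-0.21960,+0.74509); SVD([r₁ r₂ r₃]) → R = UVᵀ:
  R  [+0.72837 +0.26992 +0.62978]
  R  [-0.16636 +0.96130 -0.21960]
  R  [-0.66468 +0.05518 +0.74509]
t = (+0.11591, -0.07552, +0.48949) m
tr R = 2.434755; θ = arccos((tr R − 1)/2) = 0.770766 rad = 44.162°
axis k = ((R−Rᵀ)₃₂, (R−Rᵀ)₁₃, (R−Rᵀ)₂₁) / (2 sinθ) = (+0.197211, +0.929015, -0.313110)
rvec = θ·k = (+0.152003, +0.716053, -0.241335)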